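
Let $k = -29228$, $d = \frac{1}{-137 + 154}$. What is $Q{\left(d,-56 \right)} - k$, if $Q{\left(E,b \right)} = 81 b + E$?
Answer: $\frac{419765}{17} \approx 24692.0$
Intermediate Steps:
$d = \frac{1}{17} \approx 0.058824$
$Q{\left(E,b \right)} = E + 81 b$
$Q{\left(d,-56 \right)} - k = \left(\frac{1}{17} + 81 \left(-56\right)\right) - -29228 = \left(\frac{1}{17} - 4536\right) + 29228 = - \frac{77111}{17} + 29228 = \frac{419765}{17}$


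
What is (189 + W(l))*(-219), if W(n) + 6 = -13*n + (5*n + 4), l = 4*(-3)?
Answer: -61977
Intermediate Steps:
l = -12
W(n) = -2 - 8*n (W(n) = -6 + (-13*n + (5*n + 4)) = -6 + (-13*n + (4 + 5*n)) = -6 + (4 - 8*n) = -2 - 8*n)
(189 + W(l))*(-219) = (189 + (-2 - 8*(-12)))*(-219) = (189 + (-2 + 96))*(-219) = (189 + 94)*(-219) = 283*(-219) = -61977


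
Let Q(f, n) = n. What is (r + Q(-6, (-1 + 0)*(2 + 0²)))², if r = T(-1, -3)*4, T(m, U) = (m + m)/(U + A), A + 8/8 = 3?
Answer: 36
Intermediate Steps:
A = 2 (A = -1 + 3 = 2)
T(m, U) = 2*m/(2 + U) (T(m, U) = (m + m)/(U + 2) = (2*m)/(2 + U) = 2*m/(2 + U))
r = 8 (r = (2*(-1)/(2 - 3))*4 = (2*(-1)/(-1))*4 = (2*(-1)*(-1))*4 = 2*4 = 8)
(r + Q(-6, (-1 + 0)*(2 + 0²)))² = (8 + (-1 + 0)*(2 + 0²))² = (8 - (2 + 0))² = (8 - 1*2)² = (8 - 2)² = 6² = 36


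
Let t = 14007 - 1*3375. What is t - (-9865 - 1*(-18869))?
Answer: 1628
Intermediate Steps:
t = 10632 (t = 14007 - 3375 = 10632)
t - (-9865 - 1*(-18869)) = 10632 - (-9865 - 1*(-18869)) = 10632 - (-9865 + 18869) = 10632 - 1*9004 = 10632 - 9004 = 1628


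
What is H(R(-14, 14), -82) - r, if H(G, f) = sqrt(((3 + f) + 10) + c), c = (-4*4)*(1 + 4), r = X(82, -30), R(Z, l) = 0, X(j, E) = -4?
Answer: 4 + I*sqrt(149) ≈ 4.0 + 12.207*I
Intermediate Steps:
r = -4
c = -80 (c = -16*5 = -80)
H(G, f) = sqrt(-67 + f) (H(G, f) = sqrt(((3 + f) + 10) - 80) = sqrt((13 + f) - 80) = sqrt(-67 + f))
H(R(-14, 14), -82) - r = sqrt(-67 - 82) - 1*(-4) = sqrt(-149) + 4 = I*sqrt(149) + 4 = 4 + I*sqrt(149)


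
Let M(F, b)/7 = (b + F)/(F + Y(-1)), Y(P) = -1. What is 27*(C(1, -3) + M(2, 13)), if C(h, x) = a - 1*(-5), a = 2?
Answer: 3024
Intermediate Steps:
C(h, x) = 7 (C(h, x) = 2 - 1*(-5) = 2 + 5 = 7)
M(F, b) = 7*(F + b)/(-1 + F) (M(F, b) = 7*((b + F)/(F - 1)) = 7*((F + b)/(-1 + F)) = 7*(F + b)/(-1 + F))
27*(C(1, -3) + M(2, 13)) = 27*(7 + 7*(2 + 13)/(-1 + 2)) = 27*(7 + 7*15/1) = 27*(7 + 7*1*15) = 27*(7 + 105) = 27*112 = 3024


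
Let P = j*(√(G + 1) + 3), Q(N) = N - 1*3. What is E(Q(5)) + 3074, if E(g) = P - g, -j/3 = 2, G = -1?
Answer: 3054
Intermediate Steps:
Q(N) = -3 + N (Q(N) = N - 3 = -3 + N)
j = -6 (j = -3*2 = -6)
P = -18 (P = -6*(√(-1 + 1) + 3) = -6*(√0 + 3) = -6*(0 + 3) = -6*3 = -18)
E(g) = -18 - g
E(Q(5)) + 3074 = (-18 - (-3 + 5)) + 3074 = (-18 - 1*2) + 3074 = (-18 - 2) + 3074 = -20 + 3074 = 3054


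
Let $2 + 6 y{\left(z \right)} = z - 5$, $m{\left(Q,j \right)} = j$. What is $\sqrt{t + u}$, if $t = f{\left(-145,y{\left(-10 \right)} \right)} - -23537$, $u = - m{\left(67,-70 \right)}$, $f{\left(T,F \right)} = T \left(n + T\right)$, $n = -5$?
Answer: $\sqrt{45357} \approx 212.97$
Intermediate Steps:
$y{\left(z \right)} = - \frac{7}{6} + \frac{z}{6}$ ($y{\left(z \right)} = - \frac{1}{3} + \frac{z - 5}{6} = - \frac{1}{3} + \frac{-5 + z}{6} = - \frac{1}{3} + \left(- \frac{5}{6} + \frac{z}{6}\right) = - \frac{7}{6} + \frac{z}{6}$)
$f{\left(T,F \right)} = T \left(-5 + T\right)$
$u = 70$ ($u = \left(-1\right) \left(-70\right) = 70$)
$t = 45287$ ($t = - 145 \left(-5 - 145\right) - -23537 = \left(-145\right) \left(-150\right) + 23537 = 21750 + 23537 = 45287$)
$\sqrt{t + u} = \sqrt{45287 + 70} = \sqrt{45357}$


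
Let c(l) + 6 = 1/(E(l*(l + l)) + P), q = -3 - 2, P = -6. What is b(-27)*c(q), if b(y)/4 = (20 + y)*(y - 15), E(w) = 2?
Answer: -7350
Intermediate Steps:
b(y) = 4*(-15 + y)*(20 + y) (b(y) = 4*((20 + y)*(y - 15)) = 4*((20 + y)*(-15 + y)) = 4*((-15 + y)*(20 + y)) = 4*(-15 + y)*(20 + y))
q = -5
c(l) = -25/4 (c(l) = -6 + 1/(2 - 6) = -6 + 1/(-4) = -6 - 1/4 = -25/4)
b(-27)*c(q) = (-1200 + 4*(-27)**2 + 20*(-27))*(-25/4) = (-1200 + 4*729 - 540)*(-25/4) = (-1200 + 2916 - 540)*(-25/4) = 1176*(-25/4) = -7350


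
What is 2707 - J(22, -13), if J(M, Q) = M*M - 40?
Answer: 2263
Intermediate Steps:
J(M, Q) = -40 + M**2 (J(M, Q) = M**2 - 40 = -40 + M**2)
2707 - J(22, -13) = 2707 - (-40 + 22**2) = 2707 - (-40 + 484) = 2707 - 1*444 = 2707 - 444 = 2263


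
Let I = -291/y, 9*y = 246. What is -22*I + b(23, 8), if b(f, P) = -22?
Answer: 8701/41 ≈ 212.22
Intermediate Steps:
y = 82/3 (y = (⅑)*246 = 82/3 ≈ 27.333)
I = -873/82 (I = -291/82/3 = -291*3/82 = -873/82 ≈ -10.646)
-22*I + b(23, 8) = -22*(-873/82) - 22 = 9603/41 - 22 = 8701/41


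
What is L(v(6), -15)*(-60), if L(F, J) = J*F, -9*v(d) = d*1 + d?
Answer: -1200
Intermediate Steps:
v(d) = -2*d/9 (v(d) = -(d*1 + d)/9 = -(d + d)/9 = -2*d/9)
L(F, J) = F*J
L(v(6), -15)*(-60) = (-2/9*6*(-15))*(-60) = -4/3*(-15)*(-60) = 20*(-60) = -1200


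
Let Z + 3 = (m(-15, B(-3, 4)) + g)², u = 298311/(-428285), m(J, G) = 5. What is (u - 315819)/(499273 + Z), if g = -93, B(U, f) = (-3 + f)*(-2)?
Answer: -5202339951/8351788115 ≈ -0.62290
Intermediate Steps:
B(U, f) = 6 - 2*f
u = -22947/32945 (u = 298311*(-1/428285) = -22947/32945 ≈ -0.69652)
Z = 7741 (Z = -3 + (5 - 93)² = -3 + (-88)² = -3 + 7744 = 7741)
(u - 315819)/(499273 + Z) = (-22947/32945 - 315819)/(499273 + 7741) = -10404679902/32945/507014 = -10404679902/32945*1/507014 = -5202339951/8351788115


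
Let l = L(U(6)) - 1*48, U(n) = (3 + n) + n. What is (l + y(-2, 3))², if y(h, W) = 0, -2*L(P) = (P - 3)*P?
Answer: 19044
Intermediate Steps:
U(n) = 3 + 2*n
L(P) = -P*(-3 + P)/2 (L(P) = -(P - 3)*P/2 = -(-3 + P)*P/2 = -P*(-3 + P)/2)
l = -138 (l = (3 + 2*6)*(3 - (3 + 2*6))/2 - 1*48 = (3 + 12)*(3 - (3 + 12))/2 - 48 = (½)*15*(3 - 1*15) - 48 = (½)*15*(3 - 15) - 48 = (½)*15*(-12) - 48 = -90 - 48 = -138)
(l + y(-2, 3))² = (-138 + 0)² = (-138)² = 19044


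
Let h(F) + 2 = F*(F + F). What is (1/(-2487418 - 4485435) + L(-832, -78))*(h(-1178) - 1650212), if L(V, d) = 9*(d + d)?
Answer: -11015128957009402/6972853 ≈ -1.5797e+9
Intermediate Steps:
L(V, d) = 18*d (L(V, d) = 9*(2*d) = 18*d)
h(F) = -2 + 2*F² (h(F) = -2 + F*(F + F) = -2 + F*(2*F) = -2 + 2*F²)
(1/(-2487418 - 4485435) + L(-832, -78))*(h(-1178) - 1650212) = (1/(-2487418 - 4485435) + 18*(-78))*((-2 + 2*(-1178)²) - 1650212) = (1/(-6972853) - 1404)*((-2 + 2*1387684) - 1650212) = (-1/6972853 - 1404)*((-2 + 2775368) - 1650212) = -9789885613*(2775366 - 1650212)/6972853 = -9789885613/6972853*1125154 = -11015128957009402/6972853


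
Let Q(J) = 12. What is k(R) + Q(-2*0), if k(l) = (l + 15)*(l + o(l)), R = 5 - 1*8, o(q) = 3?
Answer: 12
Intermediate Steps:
R = -3 (R = 5 - 8 = -3)
k(l) = (3 + l)*(15 + l) (k(l) = (l + 15)*(l + 3) = (15 + l)*(3 + l) = (3 + l)*(15 + l))
k(R) + Q(-2*0) = (45 + (-3)**2 + 18*(-3)) + 12 = (45 + 9 - 54) + 12 = 0 + 12 = 12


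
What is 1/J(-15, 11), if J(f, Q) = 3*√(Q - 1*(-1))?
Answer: √3/18 ≈ 0.096225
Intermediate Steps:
J(f, Q) = 3*√(1 + Q) (J(f, Q) = 3*√(Q + 1) = 3*√(1 + Q))
1/J(-15, 11) = 1/(3*√(1 + 11)) = 1/(3*√12) = 1/(3*(2*√3)) = 1/(6*√3) = √3/18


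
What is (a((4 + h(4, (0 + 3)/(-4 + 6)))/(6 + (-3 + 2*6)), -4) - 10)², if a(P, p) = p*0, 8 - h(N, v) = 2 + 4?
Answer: 100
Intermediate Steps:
h(N, v) = 2 (h(N, v) = 8 - (2 + 4) = 8 - 1*6 = 8 - 6 = 2)
a(P, p) = 0
(a((4 + h(4, (0 + 3)/(-4 + 6)))/(6 + (-3 + 2*6)), -4) - 10)² = (0 - 10)² = (-10)² = 100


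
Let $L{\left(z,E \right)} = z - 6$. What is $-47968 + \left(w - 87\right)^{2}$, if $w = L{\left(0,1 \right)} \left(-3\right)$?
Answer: $-43207$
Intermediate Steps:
$L{\left(z,E \right)} = -6 + z$ ($L{\left(z,E \right)} = z - 6 = -6 + z$)
$w = 18$ ($w = \left(-6 + 0\right) \left(-3\right) = \left(-6\right) \left(-3\right) = 18$)
$-47968 + \left(w - 87\right)^{2} = -47968 + \left(18 - 87\right)^{2} = -47968 + \left(-69\right)^{2} = -47968 + 4761 = -43207$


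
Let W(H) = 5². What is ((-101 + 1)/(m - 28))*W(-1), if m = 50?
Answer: -1250/11 ≈ -113.64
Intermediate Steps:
W(H) = 25
((-101 + 1)/(m - 28))*W(-1) = ((-101 + 1)/(50 - 28))*25 = -100/22*25 = -100*1/22*25 = -50/11*25 = -1250/11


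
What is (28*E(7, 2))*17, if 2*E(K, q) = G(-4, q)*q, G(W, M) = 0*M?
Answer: 0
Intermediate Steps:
G(W, M) = 0
E(K, q) = 0 (E(K, q) = (0*q)/2 = (½)*0 = 0)
(28*E(7, 2))*17 = (28*0)*17 = 0*17 = 0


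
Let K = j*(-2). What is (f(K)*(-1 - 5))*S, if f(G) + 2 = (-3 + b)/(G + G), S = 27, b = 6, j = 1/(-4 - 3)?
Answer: -1053/2 ≈ -526.50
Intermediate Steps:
j = -⅐ (j = 1/(-7) = -⅐ ≈ -0.14286)
K = 2/7 (K = -⅐*(-2) = 2/7 ≈ 0.28571)
f(G) = -2 + 3/(2*G) (f(G) = -2 + (-3 + 6)/(G + G) = -2 + 3/((2*G)) = -2 + 3*(1/(2*G)) = -2 + 3/(2*G))
(f(K)*(-1 - 5))*S = ((-2 + 3/(2*(2/7)))*(-1 - 5))*27 = ((-2 + (3/2)*(7/2))*(-6))*27 = ((-2 + 21/4)*(-6))*27 = ((13/4)*(-6))*27 = -39/2*27 = -1053/2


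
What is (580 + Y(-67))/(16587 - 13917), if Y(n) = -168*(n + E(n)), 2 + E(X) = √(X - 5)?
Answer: 6086/1335 - 168*I*√2/445 ≈ 4.5588 - 0.53391*I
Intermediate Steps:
E(X) = -2 + √(-5 + X) (E(X) = -2 + √(X - 5) = -2 + √(-5 + X))
Y(n) = 336 - 168*n - 168*√(-5 + n) (Y(n) = -168*(n + (-2 + √(-5 + n))) = -168*(-2 + n + √(-5 + n)) = 336 - 168*n - 168*√(-5 + n))
(580 + Y(-67))/(16587 - 13917) = (580 + (336 - 168*(-67) - 168*√(-5 - 67)))/(16587 - 13917) = (580 + (336 + 11256 - 1008*I*√2))/2670 = (580 + (336 + 11256 - 1008*I*√2))*(1/2670) = (580 + (11592 - 1008*I*√2))*(1/2670) = (12172 - 1008*I*√2)*(1/2670) = 6086/1335 - 168*I*√2/445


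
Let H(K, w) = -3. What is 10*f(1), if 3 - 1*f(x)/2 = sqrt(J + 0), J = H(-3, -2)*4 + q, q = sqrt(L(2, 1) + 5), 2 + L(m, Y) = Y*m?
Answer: 60 - 20*sqrt(-12 + sqrt(5)) ≈ 60.0 - 62.495*I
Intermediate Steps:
L(m, Y) = -2 + Y*m
q = sqrt(5) (q = sqrt((-2 + 1*2) + 5) = sqrt((-2 + 2) + 5) = sqrt(0 + 5) = sqrt(5) ≈ 2.2361)
J = -12 + sqrt(5) (J = -3*4 + sqrt(5) = -12 + sqrt(5) ≈ -9.7639)
f(x) = 6 - 2*sqrt(-12 + sqrt(5)) (f(x) = 6 - 2*sqrt((-12 + sqrt(5)) + 0) = 6 - 2*sqrt(-12 + sqrt(5)))
10*f(1) = 10*(6 - 2*sqrt(-12 + sqrt(5))) = 60 - 20*sqrt(-12 + sqrt(5))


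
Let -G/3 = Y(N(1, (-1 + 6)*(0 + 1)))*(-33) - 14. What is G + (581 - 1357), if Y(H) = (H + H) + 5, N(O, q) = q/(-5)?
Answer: -437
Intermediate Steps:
N(O, q) = -q/5 (N(O, q) = q*(-⅕) = -q/5)
Y(H) = 5 + 2*H (Y(H) = 2*H + 5 = 5 + 2*H)
G = 339 (G = -3*((5 + 2*(-(-1 + 6)*(0 + 1)/5))*(-33) - 14) = -3*((5 + 2*(-1))*(-33) - 14) = -3*((5 - 2)*(-33) - 14) = -3*(3*(-33) - 14) = -3*(-99 - 14) = -3*(-113) = 339)
G + (581 - 1357) = 339 + (581 - 1357) = 339 - 776 = -437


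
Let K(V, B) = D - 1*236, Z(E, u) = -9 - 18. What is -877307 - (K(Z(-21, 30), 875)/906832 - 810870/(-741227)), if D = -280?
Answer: -147424686214879489/168042090716 ≈ -8.7731e+5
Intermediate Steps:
Z(E, u) = -27
K(V, B) = -516 (K(V, B) = -280 - 1*236 = -280 - 236 = -516)
-877307 - (K(Z(-21, 30), 875)/906832 - 810870/(-741227)) = -877307 - (-516/906832 - 810870/(-741227)) = -877307 - (-516*1/906832 - 810870*(-1/741227)) = -877307 - (-129/226708 + 810870/741227) = -877307 - 1*183735097677/168042090716 = -877307 - 183735097677/168042090716 = -147424686214879489/168042090716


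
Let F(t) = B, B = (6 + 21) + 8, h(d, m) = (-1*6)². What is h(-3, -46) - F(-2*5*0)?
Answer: 1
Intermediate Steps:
h(d, m) = 36 (h(d, m) = (-6)² = 36)
B = 35 (B = 27 + 8 = 35)
F(t) = 35
h(-3, -46) - F(-2*5*0) = 36 - 1*35 = 36 - 35 = 1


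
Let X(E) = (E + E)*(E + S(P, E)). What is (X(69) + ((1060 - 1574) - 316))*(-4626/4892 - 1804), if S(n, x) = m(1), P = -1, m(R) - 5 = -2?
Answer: -20101026041/1223 ≈ -1.6436e+7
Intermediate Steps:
m(R) = 3 (m(R) = 5 - 2 = 3)
S(n, x) = 3
X(E) = 2*E*(3 + E) (X(E) = (E + E)*(E + 3) = (2*E)*(3 + E) = 2*E*(3 + E))
(X(69) + ((1060 - 1574) - 316))*(-4626/4892 - 1804) = (2*69*(3 + 69) + ((1060 - 1574) - 316))*(-4626/4892 - 1804) = (2*69*72 + (-514 - 316))*(-4626*1/4892 - 1804) = (9936 - 830)*(-2313/2446 - 1804) = 9106*(-4414897/2446) = -20101026041/1223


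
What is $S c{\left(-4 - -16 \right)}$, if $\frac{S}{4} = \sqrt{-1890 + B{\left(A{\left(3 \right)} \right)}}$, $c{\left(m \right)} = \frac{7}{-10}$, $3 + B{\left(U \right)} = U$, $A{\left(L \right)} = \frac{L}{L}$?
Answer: $- \frac{28 i \sqrt{473}}{5} \approx - 121.79 i$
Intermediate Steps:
$A{\left(L \right)} = 1$
$B{\left(U \right)} = -3 + U$
$c{\left(m \right)} = - \frac{7}{10}$ ($c{\left(m \right)} = 7 \left(- \frac{1}{10}\right) = - \frac{7}{10}$)
$S = 8 i \sqrt{473}$ ($S = 4 \sqrt{-1890 + \left(-3 + 1\right)} = 4 \sqrt{-1890 - 2} = 4 \sqrt{-1892} = 4 \cdot 2 i \sqrt{473} = 8 i \sqrt{473} \approx 173.99 i$)
$S c{\left(-4 - -16 \right)} = 8 i \sqrt{473} \left(- \frac{7}{10}\right) = - \frac{28 i \sqrt{473}}{5}$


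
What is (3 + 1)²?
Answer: 16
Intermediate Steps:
(3 + 1)² = 4² = 16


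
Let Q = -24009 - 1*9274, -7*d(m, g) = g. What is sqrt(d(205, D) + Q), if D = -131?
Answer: 5*I*sqrt(65198)/7 ≈ 182.39*I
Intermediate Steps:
d(m, g) = -g/7
Q = -33283 (Q = -24009 - 9274 = -33283)
sqrt(d(205, D) + Q) = sqrt(-1/7*(-131) - 33283) = sqrt(131/7 - 33283) = sqrt(-232850/7) = 5*I*sqrt(65198)/7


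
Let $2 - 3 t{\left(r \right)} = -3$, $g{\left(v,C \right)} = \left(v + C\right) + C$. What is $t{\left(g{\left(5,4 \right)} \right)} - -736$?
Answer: $\frac{2213}{3} \approx 737.67$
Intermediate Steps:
$g{\left(v,C \right)} = v + 2 C$ ($g{\left(v,C \right)} = \left(C + v\right) + C = v + 2 C$)
$t{\left(r \right)} = \frac{5}{3}$ ($t{\left(r \right)} = \frac{2}{3} - -1 = \frac{2}{3} + 1 = \frac{5}{3}$)
$t{\left(g{\left(5,4 \right)} \right)} - -736 = \frac{5}{3} - -736 = \frac{5}{3} + 736 = \frac{2213}{3}$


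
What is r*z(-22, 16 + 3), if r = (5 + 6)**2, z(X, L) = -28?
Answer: -3388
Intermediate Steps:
r = 121 (r = 11**2 = 121)
r*z(-22, 16 + 3) = 121*(-28) = -3388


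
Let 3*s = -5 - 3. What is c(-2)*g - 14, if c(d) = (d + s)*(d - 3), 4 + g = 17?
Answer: 868/3 ≈ 289.33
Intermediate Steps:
g = 13 (g = -4 + 17 = 13)
s = -8/3 (s = (-5 - 3)/3 = (⅓)*(-8) = -8/3 ≈ -2.6667)
c(d) = (-3 + d)*(-8/3 + d) (c(d) = (d - 8/3)*(d - 3) = (-8/3 + d)*(-3 + d) = (-3 + d)*(-8/3 + d))
c(-2)*g - 14 = (8 + (-2)² - 17/3*(-2))*13 - 14 = (8 + 4 + 34/3)*13 - 14 = (70/3)*13 - 14 = 910/3 - 14 = 868/3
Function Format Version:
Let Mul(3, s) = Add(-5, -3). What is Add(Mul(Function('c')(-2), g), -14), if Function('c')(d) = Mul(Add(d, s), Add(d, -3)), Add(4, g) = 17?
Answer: Rational(868, 3) ≈ 289.33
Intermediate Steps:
g = 13 (g = Add(-4, 17) = 13)
s = Rational(-8, 3) (s = Mul(Rational(1, 3), Add(-5, -3)) = Mul(Rational(1, 3), -8) = Rational(-8, 3) ≈ -2.6667)
Function('c')(d) = Mul(Add(-3, d), Add(Rational(-8, 3), d)) (Function('c')(d) = Mul(Add(d, Rational(-8, 3)), Add(d, -3)) = Mul(Add(Rational(-8, 3), d), Add(-3, d)) = Mul(Add(-3, d), Add(Rational(-8, 3), d)))
Add(Mul(Function('c')(-2), g), -14) = Add(Mul(Add(8, Pow(-2, 2), Mul(Rational(-17, 3), -2)), 13), -14) = Add(Mul(Add(8, 4, Rational(34, 3)), 13), -14) = Add(Mul(Rational(70, 3), 13), -14) = Add(Rational(910, 3), -14) = Rational(868, 3)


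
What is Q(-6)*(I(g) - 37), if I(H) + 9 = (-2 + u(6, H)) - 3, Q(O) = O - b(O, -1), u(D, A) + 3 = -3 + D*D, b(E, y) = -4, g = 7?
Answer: 42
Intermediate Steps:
u(D, A) = -6 + D**2 (u(D, A) = -3 + (-3 + D*D) = -3 + (-3 + D**2) = -6 + D**2)
Q(O) = 4 + O (Q(O) = O - 1*(-4) = O + 4 = 4 + O)
I(H) = 16 (I(H) = -9 + ((-2 + (-6 + 6**2)) - 3) = -9 + ((-2 + (-6 + 36)) - 3) = -9 + ((-2 + 30) - 3) = -9 + (28 - 3) = -9 + 25 = 16)
Q(-6)*(I(g) - 37) = (4 - 6)*(16 - 37) = -2*(-21) = 42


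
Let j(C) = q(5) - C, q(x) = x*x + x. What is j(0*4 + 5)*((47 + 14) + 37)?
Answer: 2450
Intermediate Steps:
q(x) = x + x² (q(x) = x² + x = x + x²)
j(C) = 30 - C (j(C) = 5*(1 + 5) - C = 5*6 - C = 30 - C)
j(0*4 + 5)*((47 + 14) + 37) = (30 - (0*4 + 5))*((47 + 14) + 37) = (30 - (0 + 5))*(61 + 37) = (30 - 1*5)*98 = (30 - 5)*98 = 25*98 = 2450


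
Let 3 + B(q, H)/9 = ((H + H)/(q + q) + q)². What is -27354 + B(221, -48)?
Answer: 20089496220/48841 ≈ 4.1132e+5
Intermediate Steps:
B(q, H) = -27 + 9*(q + H/q)² (B(q, H) = -27 + 9*((H + H)/(q + q) + q)² = -27 + 9*((2*H)/((2*q)) + q)² = -27 + 9*((2*H)*(1/(2*q)) + q)² = -27 + 9*(H/q + q)² = -27 + 9*(q + H/q)²)
-27354 + B(221, -48) = -27354 + (-27 + 9*(-48 + 221²)²/221²) = -27354 + (-27 + 9*(1/48841)*(-48 + 48841)²) = -27354 + (-27 + 9*(1/48841)*48793²) = -27354 + (-27 + 9*(1/48841)*2380756849) = -27354 + (-27 + 21426811641/48841) = -27354 + 21425492934/48841 = 20089496220/48841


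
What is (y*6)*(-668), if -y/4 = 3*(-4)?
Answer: -192384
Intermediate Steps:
y = 48 (y = -12*(-4) = -4*(-12) = 48)
(y*6)*(-668) = (48*6)*(-668) = 288*(-668) = -192384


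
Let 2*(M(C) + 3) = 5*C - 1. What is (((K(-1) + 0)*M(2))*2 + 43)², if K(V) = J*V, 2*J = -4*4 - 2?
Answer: 4900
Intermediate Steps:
M(C) = -7/2 + 5*C/2 (M(C) = -3 + (5*C - 1)/2 = -3 + (-1 + 5*C)/2 = -3 + (-½ + 5*C/2) = -7/2 + 5*C/2)
J = -9 (J = (-4*4 - 2)/2 = (-16 - 2)/2 = (½)*(-18) = -9)
K(V) = -9*V
(((K(-1) + 0)*M(2))*2 + 43)² = (((-9*(-1) + 0)*(-7/2 + (5/2)*2))*2 + 43)² = (((9 + 0)*(-7/2 + 5))*2 + 43)² = ((9*(3/2))*2 + 43)² = ((27/2)*2 + 43)² = (27 + 43)² = 70² = 4900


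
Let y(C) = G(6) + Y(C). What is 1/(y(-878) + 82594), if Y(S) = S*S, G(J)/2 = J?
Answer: 1/853490 ≈ 1.1717e-6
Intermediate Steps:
G(J) = 2*J
Y(S) = S²
y(C) = 12 + C² (y(C) = 2*6 + C² = 12 + C²)
1/(y(-878) + 82594) = 1/((12 + (-878)²) + 82594) = 1/((12 + 770884) + 82594) = 1/(770896 + 82594) = 1/853490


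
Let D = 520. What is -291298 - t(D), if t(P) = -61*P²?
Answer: 16203102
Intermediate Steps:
-291298 - t(D) = -291298 - (-61)*520² = -291298 - (-61)*270400 = -291298 - 1*(-16494400) = -291298 + 16494400 = 16203102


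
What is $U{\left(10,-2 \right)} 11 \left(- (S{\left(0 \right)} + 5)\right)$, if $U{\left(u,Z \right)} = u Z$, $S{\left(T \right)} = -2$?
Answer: $660$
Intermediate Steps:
$U{\left(u,Z \right)} = Z u$
$U{\left(10,-2 \right)} 11 \left(- (S{\left(0 \right)} + 5)\right) = \left(-2\right) 10 \cdot 11 \left(- (-2 + 5)\right) = - 20 \cdot 11 \left(\left(-1\right) 3\right) = - 20 \cdot 11 \left(-3\right) = \left(-20\right) \left(-33\right) = 660$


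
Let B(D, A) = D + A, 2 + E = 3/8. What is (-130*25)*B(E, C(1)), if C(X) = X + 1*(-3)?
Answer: 47125/4 ≈ 11781.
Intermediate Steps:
C(X) = -3 + X (C(X) = X - 3 = -3 + X)
E = -13/8 (E = -2 + 3/8 = -13/8 ≈ -1.6250)
B(D, A) = A + D
(-130*25)*B(E, C(1)) = (-130*25)*((-3 + 1) - 13/8) = -3250*(-2 - 13/8) = -3250*(-29/8) = 47125/4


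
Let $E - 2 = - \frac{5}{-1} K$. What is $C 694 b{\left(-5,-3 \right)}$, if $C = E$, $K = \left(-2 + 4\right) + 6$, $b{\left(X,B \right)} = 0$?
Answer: $0$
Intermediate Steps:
$K = 8$ ($K = 2 + 6 = 8$)
$E = 42$ ($E = 2 + - \frac{5}{-1} \cdot 8 = 2 + \left(-5\right) \left(-1\right) 8 = 2 + 5 \cdot 8 = 2 + 40 = 42$)
$C = 42$
$C 694 b{\left(-5,-3 \right)} = 42 \cdot 694 \cdot 0 = 42 \cdot 0 = 0$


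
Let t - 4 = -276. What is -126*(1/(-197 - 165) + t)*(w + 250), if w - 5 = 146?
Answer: 2487521295/181 ≈ 1.3743e+7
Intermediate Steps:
t = -272 (t = 4 - 276 = -272)
w = 151 (w = 5 + 146 = 151)
-126*(1/(-197 - 165) + t)*(w + 250) = -126*(1/(-197 - 165) - 272)*(151 + 250) = -126*(1/(-362) - 272)*401 = -126*(-1/362 - 272)*401 = -(-6203295)*401/181 = -126*(-39484465/362) = 2487521295/181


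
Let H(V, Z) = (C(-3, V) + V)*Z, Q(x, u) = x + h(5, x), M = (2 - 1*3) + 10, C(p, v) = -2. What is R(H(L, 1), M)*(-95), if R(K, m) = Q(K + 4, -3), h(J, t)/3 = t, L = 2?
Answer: -1520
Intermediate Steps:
M = 9 (M = (2 - 3) + 10 = -1 + 10 = 9)
h(J, t) = 3*t
Q(x, u) = 4*x (Q(x, u) = x + 3*x = 4*x)
H(V, Z) = Z*(-2 + V) (H(V, Z) = (-2 + V)*Z = Z*(-2 + V))
R(K, m) = 16 + 4*K (R(K, m) = 4*(K + 4) = 4*(4 + K) = 16 + 4*K)
R(H(L, 1), M)*(-95) = (16 + 4*(1*(-2 + 2)))*(-95) = (16 + 4*(1*0))*(-95) = (16 + 4*0)*(-95) = (16 + 0)*(-95) = 16*(-95) = -1520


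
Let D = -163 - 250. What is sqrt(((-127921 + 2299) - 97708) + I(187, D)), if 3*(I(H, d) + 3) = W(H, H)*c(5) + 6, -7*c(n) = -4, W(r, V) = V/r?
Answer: I*sqrt(98488887)/21 ≈ 472.58*I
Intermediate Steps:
c(n) = 4/7 (c(n) = -1/7*(-4) = 4/7)
D = -413
I(H, d) = -17/21 (I(H, d) = -3 + ((H/H)*(4/7) + 6)/3 = -3 + (1*(4/7) + 6)/3 = -3 + (4/7 + 6)/3 = -3 + (1/3)*(46/7) = -3 + 46/21 = -17/21)
sqrt(((-127921 + 2299) - 97708) + I(187, D)) = sqrt(((-127921 + 2299) - 97708) - 17/21) = sqrt((-125622 - 97708) - 17/21) = sqrt(-223330 - 17/21) = sqrt(-4689947/21) = I*sqrt(98488887)/21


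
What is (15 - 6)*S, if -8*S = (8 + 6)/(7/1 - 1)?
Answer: -21/8 ≈ -2.6250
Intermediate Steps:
S = -7/24 (S = -(8 + 6)/(8*(7/1 - 1)) = -7/(4*(7*1 - 1)) = -7/(4*(7 - 1)) = -7/(4*6) = -1/8*7/3 = -7/24 ≈ -0.29167)
(15 - 6)*S = (15 - 6)*(-7/24) = 9*(-7/24) = -21/8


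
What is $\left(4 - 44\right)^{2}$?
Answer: $1600$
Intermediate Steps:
$\left(4 - 44\right)^{2} = \left(-40\right)^{2} = 1600$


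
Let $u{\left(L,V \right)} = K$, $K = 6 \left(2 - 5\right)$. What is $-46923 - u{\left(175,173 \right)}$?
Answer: $-46905$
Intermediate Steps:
$K = -18$ ($K = 6 \left(-3\right) = -18$)
$u{\left(L,V \right)} = -18$
$-46923 - u{\left(175,173 \right)} = -46923 - -18 = -46923 + 18 = -46905$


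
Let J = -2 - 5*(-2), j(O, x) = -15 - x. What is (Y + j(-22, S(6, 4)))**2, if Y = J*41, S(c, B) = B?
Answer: 95481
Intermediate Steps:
J = 8 (J = -2 + 10 = 8)
Y = 328 (Y = 8*41 = 328)
(Y + j(-22, S(6, 4)))**2 = (328 + (-15 - 1*4))**2 = (328 + (-15 - 4))**2 = (328 - 19)**2 = 309**2 = 95481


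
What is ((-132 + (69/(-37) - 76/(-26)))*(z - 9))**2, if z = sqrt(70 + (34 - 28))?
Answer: 622796751373/231361 - 142806898404*sqrt(19)/231361 ≈ 1365.5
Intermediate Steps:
z = 2*sqrt(19) (z = sqrt(70 + 6) = sqrt(76) = 2*sqrt(19) ≈ 8.7178)
((-132 + (69/(-37) - 76/(-26)))*(z - 9))**2 = ((-132 + (69/(-37) - 76/(-26)))*(2*sqrt(19) - 9))**2 = ((-132 + (69*(-1/37) - 76*(-1/26)))*(-9 + 2*sqrt(19)))**2 = ((-132 + (-69/37 + 38/13))*(-9 + 2*sqrt(19)))**2 = ((-132 + 509/481)*(-9 + 2*sqrt(19)))**2 = (-62983*(-9 + 2*sqrt(19))/481)**2 = (566847/481 - 125966*sqrt(19)/481)**2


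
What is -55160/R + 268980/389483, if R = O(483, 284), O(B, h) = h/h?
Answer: -21483613300/389483 ≈ -55159.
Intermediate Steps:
O(B, h) = 1
R = 1
-55160/R + 268980/389483 = -55160/1 + 268980/389483 = -55160*1 + 268980*(1/389483) = -55160 + 268980/389483 = -21483613300/389483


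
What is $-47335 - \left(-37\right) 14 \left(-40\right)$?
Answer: $-68055$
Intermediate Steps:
$-47335 - \left(-37\right) 14 \left(-40\right) = -47335 - \left(-518\right) \left(-40\right) = -47335 - 20720 = -68055$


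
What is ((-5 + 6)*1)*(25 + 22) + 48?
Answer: 95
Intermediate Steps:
((-5 + 6)*1)*(25 + 22) + 48 = (1*1)*47 + 48 = 1*47 + 48 = 47 + 48 = 95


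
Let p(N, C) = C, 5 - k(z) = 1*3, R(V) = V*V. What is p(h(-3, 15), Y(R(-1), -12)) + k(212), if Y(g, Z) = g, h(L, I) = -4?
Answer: 3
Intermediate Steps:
R(V) = V**2
k(z) = 2 (k(z) = 5 - 3 = 2)
p(h(-3, 15), Y(R(-1), -12)) + k(212) = (-1)**2 + 2 = 1 + 2 = 3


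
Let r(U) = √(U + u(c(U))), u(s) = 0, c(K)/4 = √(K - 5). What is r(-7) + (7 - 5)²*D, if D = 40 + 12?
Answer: 208 + I*√7 ≈ 208.0 + 2.6458*I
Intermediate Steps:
c(K) = 4*√(-5 + K) (c(K) = 4*√(K - 5) = 4*√(-5 + K))
r(U) = √U (r(U) = √(U + 0) = √U)
D = 52
r(-7) + (7 - 5)²*D = √(-7) + (7 - 5)²*52 = I*√7 + 2²*52 = I*√7 + 4*52 = I*√7 + 208 = 208 + I*√7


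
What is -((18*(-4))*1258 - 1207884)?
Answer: 1298460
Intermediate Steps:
-((18*(-4))*1258 - 1207884) = -(-72*1258 - 1207884) = -(-90576 - 1207884) = -1*(-1298460) = 1298460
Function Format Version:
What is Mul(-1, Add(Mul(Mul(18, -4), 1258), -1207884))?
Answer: 1298460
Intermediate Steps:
Mul(-1, Add(Mul(Mul(18, -4), 1258), -1207884)) = Mul(-1, Add(Mul(-72, 1258), -1207884)) = Mul(-1, Add(-90576, -1207884)) = Mul(-1, -1298460) = 1298460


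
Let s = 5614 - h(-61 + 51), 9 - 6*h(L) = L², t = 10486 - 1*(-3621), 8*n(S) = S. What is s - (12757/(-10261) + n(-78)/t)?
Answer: 9780153425375/1737023124 ≈ 5630.4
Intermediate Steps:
n(S) = S/8
t = 14107 (t = 10486 + 3621 = 14107)
h(L) = 3/2 - L²/6
s = 33775/6 (s = 5614 - (3/2 - (-61 + 51)²/6) = 5614 - (3/2 - ⅙*(-10)²) = 5614 - (3/2 - ⅙*100) = 5614 - (3/2 - 50/3) = 5614 - 1*(-91/6) = 5614 + 91/6 = 33775/6 ≈ 5629.2)
s - (12757/(-10261) + n(-78)/t) = 33775/6 - (12757/(-10261) + ((⅛)*(-78))/14107) = 33775/6 - (12757*(-1/10261) - 39/4*1/14107) = 33775/6 - (-12757/10261 - 39/56428) = 33775/6 - 1*(-720252175/579007708) = 33775/6 + 720252175/579007708 = 9780153425375/1737023124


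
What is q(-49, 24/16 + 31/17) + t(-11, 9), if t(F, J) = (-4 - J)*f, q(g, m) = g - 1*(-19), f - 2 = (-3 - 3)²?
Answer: -524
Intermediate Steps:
f = 38 (f = 2 + (-3 - 3)² = 2 + (-6)² = 2 + 36 = 38)
q(g, m) = 19 + g (q(g, m) = g + 19 = 19 + g)
t(F, J) = -152 - 38*J (t(F, J) = (-4 - J)*38 = -152 - 38*J)
q(-49, 24/16 + 31/17) + t(-11, 9) = (19 - 49) + (-152 - 38*9) = -30 + (-152 - 342) = -30 - 494 = -524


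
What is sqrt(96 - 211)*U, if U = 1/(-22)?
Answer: -I*sqrt(115)/22 ≈ -0.48745*I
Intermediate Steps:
U = -1/22 ≈ -0.045455
sqrt(96 - 211)*U = sqrt(96 - 211)*(-1/22) = sqrt(-115)*(-1/22) = (I*sqrt(115))*(-1/22) = -I*sqrt(115)/22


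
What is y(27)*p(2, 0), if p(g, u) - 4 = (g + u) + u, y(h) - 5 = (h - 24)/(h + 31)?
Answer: 879/29 ≈ 30.310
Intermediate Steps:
y(h) = 5 + (-24 + h)/(31 + h) (y(h) = 5 + (h - 24)/(h + 31) = 5 + (-24 + h)/(31 + h))
p(g, u) = 4 + g + 2*u (p(g, u) = 4 + ((g + u) + u) = 4 + (g + 2*u) = 4 + g + 2*u)
y(27)*p(2, 0) = ((131 + 6*27)/(31 + 27))*(4 + 2 + 2*0) = ((131 + 162)/58)*(4 + 2 + 0) = ((1/58)*293)*6 = (293/58)*6 = 879/29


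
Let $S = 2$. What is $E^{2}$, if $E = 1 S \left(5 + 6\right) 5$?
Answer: $12100$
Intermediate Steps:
$E = 110$ ($E = 1 \cdot 2 \left(5 + 6\right) 5 = 1 \cdot 2 \cdot 11 \cdot 5 = 1 \cdot 22 \cdot 5 = 22 \cdot 5 = 110$)
$E^{2} = 110^{2} = 12100$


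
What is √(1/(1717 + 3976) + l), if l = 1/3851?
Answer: 2*√52310050798/21923743 ≈ 0.020864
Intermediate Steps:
l = 1/3851 ≈ 0.00025967
√(1/(1717 + 3976) + l) = √(1/(1717 + 3976) + 1/3851) = √(1/5693 + 1/3851) = √(9544/21923743) = 2*√52310050798/21923743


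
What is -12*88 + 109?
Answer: -947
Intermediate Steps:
-12*88 + 109 = -1056 + 109 = -947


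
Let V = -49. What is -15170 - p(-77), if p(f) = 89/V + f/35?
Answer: -3715666/245 ≈ -15166.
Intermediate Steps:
p(f) = -89/49 + f/35 (p(f) = 89/(-49) + f/35 = 89*(-1/49) + f*(1/35) = -89/49 + f/35)
-15170 - p(-77) = -15170 - (-89/49 + (1/35)*(-77)) = -15170 - (-89/49 - 11/5) = -15170 - 1*(-984/245) = -15170 + 984/245 = -3715666/245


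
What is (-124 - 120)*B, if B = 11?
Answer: -2684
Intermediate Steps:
(-124 - 120)*B = (-124 - 120)*11 = -244*11 = -2684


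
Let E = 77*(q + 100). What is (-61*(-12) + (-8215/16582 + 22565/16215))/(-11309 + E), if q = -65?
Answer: -39411805153/463221519564 ≈ -0.085082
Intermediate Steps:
E = 2695 (E = 77*(-65 + 100) = 77*35 = 2695)
(-61*(-12) + (-8215/16582 + 22565/16215))/(-11309 + E) = (-61*(-12) + (-8215/16582 + 22565/16215))/(-11309 + 2695) = (732 + (-8215*1/16582 + 22565*(1/16215)))/(-8614) = (732 + (-8215/16582 + 4513/3243))*(-1/8614) = (732 + 48193321/53775426)*(-1/8614) = (39411805153/53775426)*(-1/8614) = -39411805153/463221519564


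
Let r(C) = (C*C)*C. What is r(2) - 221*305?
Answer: -67397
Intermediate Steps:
r(C) = C³ (r(C) = C²*C = C³)
r(2) - 221*305 = 2³ - 221*305 = 8 - 67405 = -67397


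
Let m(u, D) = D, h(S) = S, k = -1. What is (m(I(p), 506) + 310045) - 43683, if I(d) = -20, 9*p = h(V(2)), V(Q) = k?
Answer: 266868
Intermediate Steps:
V(Q) = -1
p = -⅑ (p = (⅑)*(-1) = -⅑ ≈ -0.11111)
(m(I(p), 506) + 310045) - 43683 = (506 + 310045) - 43683 = 310551 - 43683 = 266868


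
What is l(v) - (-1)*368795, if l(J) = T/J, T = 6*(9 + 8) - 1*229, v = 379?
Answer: 139773178/379 ≈ 3.6879e+5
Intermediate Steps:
T = -127 (T = 6*17 - 229 = 102 - 229 = -127)
l(J) = -127/J
l(v) - (-1)*368795 = -127/379 - (-1)*368795 = -127*1/379 - 1*(-368795) = -127/379 + 368795 = 139773178/379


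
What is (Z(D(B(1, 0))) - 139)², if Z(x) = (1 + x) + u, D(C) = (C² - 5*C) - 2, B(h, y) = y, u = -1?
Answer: 19881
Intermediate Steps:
D(C) = -2 + C² - 5*C
Z(x) = x (Z(x) = (1 + x) - 1 = x)
(Z(D(B(1, 0))) - 139)² = ((-2 + 0² - 5*0) - 139)² = ((-2 + 0 + 0) - 139)² = (-2 - 139)² = (-141)² = 19881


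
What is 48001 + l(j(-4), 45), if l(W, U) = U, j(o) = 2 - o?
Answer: 48046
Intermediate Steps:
48001 + l(j(-4), 45) = 48001 + 45 = 48046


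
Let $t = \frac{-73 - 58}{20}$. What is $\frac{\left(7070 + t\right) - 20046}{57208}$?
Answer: $- \frac{259651}{1144160} \approx -0.22694$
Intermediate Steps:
$t = - \frac{131}{20}$ ($t = \left(-131\right) \frac{1}{20} = - \frac{131}{20} \approx -6.55$)
$\frac{\left(7070 + t\right) - 20046}{57208} = \frac{\left(7070 - \frac{131}{20}\right) - 20046}{57208} = \left(\frac{141269}{20} - 20046\right) \frac{1}{57208} = \left(- \frac{259651}{20}\right) \frac{1}{57208} = - \frac{259651}{1144160}$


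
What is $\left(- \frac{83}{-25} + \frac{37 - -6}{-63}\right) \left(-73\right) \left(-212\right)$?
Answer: $\frac{64287304}{1575} \approx 40817.0$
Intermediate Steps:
$\left(- \frac{83}{-25} + \frac{37 - -6}{-63}\right) \left(-73\right) \left(-212\right) = \left(\left(-83\right) \left(- \frac{1}{25}\right) + \left(37 + 6\right) \left(- \frac{1}{63}\right)\right) \left(-73\right) \left(-212\right) = \left(\frac{83}{25} + 43 \left(- \frac{1}{63}\right)\right) \left(-73\right) \left(-212\right) = \left(\frac{83}{25} - \frac{43}{63}\right) \left(-73\right) \left(-212\right) = \frac{4154}{1575} \left(-73\right) \left(-212\right) = \left(- \frac{303242}{1575}\right) \left(-212\right) = \frac{64287304}{1575}$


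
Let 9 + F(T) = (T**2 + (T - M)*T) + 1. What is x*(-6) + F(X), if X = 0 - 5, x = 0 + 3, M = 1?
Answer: 29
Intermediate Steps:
x = 3
X = -5
F(T) = -8 + T**2 + T*(-1 + T) (F(T) = -9 + ((T**2 + (T - 1*1)*T) + 1) = -9 + ((T**2 + (T - 1)*T) + 1) = -9 + ((T**2 + (-1 + T)*T) + 1) = -9 + ((T**2 + T*(-1 + T)) + 1) = -9 + (1 + T**2 + T*(-1 + T)) = -8 + T**2 + T*(-1 + T))
x*(-6) + F(X) = 3*(-6) + (-8 - 1*(-5) + 2*(-5)**2) = -18 + (-8 + 5 + 2*25) = -18 + (-8 + 5 + 50) = -18 + 47 = 29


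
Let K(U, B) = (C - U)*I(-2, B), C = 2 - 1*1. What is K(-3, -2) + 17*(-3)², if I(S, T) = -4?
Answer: 137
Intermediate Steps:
C = 1 (C = 2 - 1 = 1)
K(U, B) = -4 + 4*U (K(U, B) = (1 - U)*(-4) = -4 + 4*U)
K(-3, -2) + 17*(-3)² = (-4 + 4*(-3)) + 17*(-3)² = (-4 - 12) + 17*9 = -16 + 153 = 137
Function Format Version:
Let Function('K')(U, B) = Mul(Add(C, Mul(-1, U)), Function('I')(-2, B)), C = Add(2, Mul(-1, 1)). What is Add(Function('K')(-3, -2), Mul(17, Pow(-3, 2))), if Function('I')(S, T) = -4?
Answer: 137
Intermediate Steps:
C = 1 (C = Add(2, -1) = 1)
Function('K')(U, B) = Add(-4, Mul(4, U)) (Function('K')(U, B) = Mul(Add(1, Mul(-1, U)), -4) = Add(-4, Mul(4, U)))
Add(Function('K')(-3, -2), Mul(17, Pow(-3, 2))) = Add(Add(-4, Mul(4, -3)), Mul(17, Pow(-3, 2))) = Add(Add(-4, -12), Mul(17, 9)) = Add(-16, 153) = 137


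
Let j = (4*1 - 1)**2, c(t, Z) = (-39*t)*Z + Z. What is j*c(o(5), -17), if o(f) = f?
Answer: 29682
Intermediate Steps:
c(t, Z) = Z - 39*Z*t (c(t, Z) = -39*Z*t + Z = Z - 39*Z*t)
j = 9 (j = (4 - 1)**2 = 3**2 = 9)
j*c(o(5), -17) = 9*(-17*(1 - 39*5)) = 9*(-17*(1 - 195)) = 9*(-17*(-194)) = 9*3298 = 29682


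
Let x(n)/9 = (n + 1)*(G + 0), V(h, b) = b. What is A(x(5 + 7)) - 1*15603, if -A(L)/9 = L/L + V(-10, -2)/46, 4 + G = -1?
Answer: -359067/23 ≈ -15612.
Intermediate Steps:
G = -5 (G = -4 - 1 = -5)
x(n) = -45 - 45*n (x(n) = 9*((n + 1)*(-5 + 0)) = 9*((1 + n)*(-5)) = 9*(-5 - 5*n) = -45 - 45*n)
A(L) = -198/23 (A(L) = -9*(L/L - 2/46) = -9*(1 - 2*1/46) = -9*(1 - 1/23) = -9*22/23 = -198/23)
A(x(5 + 7)) - 1*15603 = -198/23 - 1*15603 = -198/23 - 15603 = -359067/23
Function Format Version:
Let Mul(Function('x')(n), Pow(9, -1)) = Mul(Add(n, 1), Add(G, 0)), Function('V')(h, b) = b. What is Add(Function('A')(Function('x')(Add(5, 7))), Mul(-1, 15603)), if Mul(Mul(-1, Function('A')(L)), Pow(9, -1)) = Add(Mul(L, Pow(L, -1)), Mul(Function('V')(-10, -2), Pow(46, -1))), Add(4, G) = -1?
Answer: Rational(-359067, 23) ≈ -15612.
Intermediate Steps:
G = -5 (G = Add(-4, -1) = -5)
Function('x')(n) = Add(-45, Mul(-45, n)) (Function('x')(n) = Mul(9, Mul(Add(n, 1), Add(-5, 0))) = Mul(9, Mul(Add(1, n), -5)) = Mul(9, Add(-5, Mul(-5, n))) = Add(-45, Mul(-45, n)))
Function('A')(L) = Rational(-198, 23) (Function('A')(L) = Mul(-9, Add(Mul(L, Pow(L, -1)), Mul(-2, Pow(46, -1)))) = Mul(-9, Add(1, Mul(-2, Rational(1, 46)))) = Mul(-9, Add(1, Rational(-1, 23))) = Mul(-9, Rational(22, 23)) = Rational(-198, 23))
Add(Function('A')(Function('x')(Add(5, 7))), Mul(-1, 15603)) = Add(Rational(-198, 23), Mul(-1, 15603)) = Add(Rational(-198, 23), -15603) = Rational(-359067, 23)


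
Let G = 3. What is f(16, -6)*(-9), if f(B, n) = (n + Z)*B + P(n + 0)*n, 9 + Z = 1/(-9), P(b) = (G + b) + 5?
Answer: 2284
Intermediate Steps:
P(b) = 8 + b (P(b) = (3 + b) + 5 = 8 + b)
Z = -82/9 (Z = -9 + 1/(-9) = -9 + 1*(-⅑) = -9 - ⅑ = -82/9 ≈ -9.1111)
f(B, n) = B*(-82/9 + n) + n*(8 + n) (f(B, n) = (n - 82/9)*B + (8 + (n + 0))*n = (-82/9 + n)*B + (8 + n)*n = B*(-82/9 + n) + n*(8 + n))
f(16, -6)*(-9) = (-82/9*16 + 16*(-6) - 6*(8 - 6))*(-9) = (-1312/9 - 96 - 6*2)*(-9) = (-1312/9 - 96 - 12)*(-9) = -2284/9*(-9) = 2284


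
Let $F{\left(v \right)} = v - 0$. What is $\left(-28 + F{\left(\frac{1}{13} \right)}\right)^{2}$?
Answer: $\frac{131769}{169} \approx 779.7$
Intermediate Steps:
$F{\left(v \right)} = v$ ($F{\left(v \right)} = v + 0 = v$)
$\left(-28 + F{\left(\frac{1}{13} \right)}\right)^{2} = \left(-28 + \frac{1}{13}\right)^{2} = \left(- \frac{363}{13}\right)^{2} = \frac{131769}{169}$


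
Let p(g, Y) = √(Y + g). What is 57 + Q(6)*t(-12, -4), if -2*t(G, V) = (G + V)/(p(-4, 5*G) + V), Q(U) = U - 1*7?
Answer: 287/5 + 4*I/5 ≈ 57.4 + 0.8*I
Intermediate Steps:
Q(U) = -7 + U (Q(U) = U - 7 = -7 + U)
t(G, V) = -(G + V)/(2*(V + √(-4 + 5*G))) (t(G, V) = -(G + V)/(2*(√(5*G - 4) + V)) = -(G + V)/(2*(√(-4 + 5*G) + V)) = -(G + V)/(2*(V + √(-4 + 5*G))))
57 + Q(6)*t(-12, -4) = 57 + (-7 + 6)*((-1*(-12) - 1*(-4))/(2*(-4 + √(-4 + 5*(-12))))) = 57 - (12 + 4)/(2*(-4 + √(-4 - 60))) = 57 - 16/(2*(-4 + √(-64))) = 57 - 16/(2*(-4 + 8*I)) = 57 - (-4 - 8*I)/80*16/2 = 57 - (-⅖ - 4*I/5) = 57 + (⅖ + 4*I/5) = 287/5 + 4*I/5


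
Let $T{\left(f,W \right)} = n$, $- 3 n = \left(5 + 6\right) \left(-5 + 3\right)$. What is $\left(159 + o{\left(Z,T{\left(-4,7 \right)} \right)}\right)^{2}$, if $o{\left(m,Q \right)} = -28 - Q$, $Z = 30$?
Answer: $\frac{137641}{9} \approx 15293.0$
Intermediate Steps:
$n = \frac{22}{3}$ ($n = - \frac{\left(5 + 6\right) \left(-5 + 3\right)}{3} = - \frac{11 \left(-2\right)}{3} = \left(- \frac{1}{3}\right) \left(-22\right) = \frac{22}{3} \approx 7.3333$)
$T{\left(f,W \right)} = \frac{22}{3}$
$\left(159 + o{\left(Z,T{\left(-4,7 \right)} \right)}\right)^{2} = \left(159 - \frac{106}{3}\right)^{2} = \left(\frac{371}{3}\right)^{2} = \frac{137641}{9}$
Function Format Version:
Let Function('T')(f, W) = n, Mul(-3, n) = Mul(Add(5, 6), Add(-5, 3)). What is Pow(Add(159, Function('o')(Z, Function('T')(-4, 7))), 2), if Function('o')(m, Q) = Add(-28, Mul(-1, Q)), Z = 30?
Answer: Rational(137641, 9) ≈ 15293.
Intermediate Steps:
n = Rational(22, 3) (n = Mul(Rational(-1, 3), Mul(Add(5, 6), Add(-5, 3))) = Mul(Rational(-1, 3), Mul(11, -2)) = Mul(Rational(-1, 3), -22) = Rational(22, 3) ≈ 7.3333)
Function('T')(f, W) = Rational(22, 3)
Pow(Add(159, Function('o')(Z, Function('T')(-4, 7))), 2) = Pow(Add(159, Add(-28, Mul(-1, Rational(22, 3)))), 2) = Pow(Add(159, Add(-28, Rational(-22, 3))), 2) = Pow(Add(159, Rational(-106, 3)), 2) = Pow(Rational(371, 3), 2) = Rational(137641, 9)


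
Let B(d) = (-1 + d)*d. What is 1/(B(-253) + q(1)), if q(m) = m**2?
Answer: 1/64263 ≈ 1.5561e-5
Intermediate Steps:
B(d) = d*(-1 + d)
1/(B(-253) + q(1)) = 1/(-253*(-1 - 253) + 1**2) = 1/(-253*(-254) + 1) = 1/(64262 + 1) = 1/64263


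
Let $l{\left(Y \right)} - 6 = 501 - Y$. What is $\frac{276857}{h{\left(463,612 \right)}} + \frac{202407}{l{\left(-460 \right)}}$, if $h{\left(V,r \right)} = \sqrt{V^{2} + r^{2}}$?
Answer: $\frac{202407}{967} + \frac{276857 \sqrt{588913}}{588913} \approx 570.08$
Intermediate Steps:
$l{\left(Y \right)} = 507 - Y$ ($l{\left(Y \right)} = 6 - \left(-501 + Y\right) = 507 - Y$)
$\frac{276857}{h{\left(463,612 \right)}} + \frac{202407}{l{\left(-460 \right)}} = \frac{276857}{\sqrt{463^{2} + 612^{2}}} + \frac{202407}{507 - -460} = \frac{276857}{\sqrt{214369 + 374544}} + \frac{202407}{507 + 460} = \frac{276857}{\sqrt{588913}} + \frac{202407}{967} = 276857 \frac{\sqrt{588913}}{588913} + 202407 \cdot \frac{1}{967} = \frac{276857 \sqrt{588913}}{588913} + \frac{202407}{967} = \frac{202407}{967} + \frac{276857 \sqrt{588913}}{588913}$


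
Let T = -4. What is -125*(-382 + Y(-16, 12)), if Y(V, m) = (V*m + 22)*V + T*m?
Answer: -286250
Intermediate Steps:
Y(V, m) = -4*m + V*(22 + V*m) (Y(V, m) = (V*m + 22)*V - 4*m = (22 + V*m)*V - 4*m = V*(22 + V*m) - 4*m = -4*m + V*(22 + V*m))
-125*(-382 + Y(-16, 12)) = -125*(-382 + (-4*12 + 22*(-16) + 12*(-16)²)) = -125*(-382 + (-48 - 352 + 12*256)) = -125*(-382 + (-48 - 352 + 3072)) = -125*(-382 + 2672) = -125*2290 = -286250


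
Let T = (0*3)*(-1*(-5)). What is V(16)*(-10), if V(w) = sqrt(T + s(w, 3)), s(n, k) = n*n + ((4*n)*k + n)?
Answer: -40*sqrt(29) ≈ -215.41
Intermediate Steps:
s(n, k) = n + n**2 + 4*k*n (s(n, k) = n**2 + (4*k*n + n) = n**2 + (n + 4*k*n) = n + n**2 + 4*k*n)
T = 0 (T = 0*5 = 0)
V(w) = sqrt(w*(13 + w)) (V(w) = sqrt(0 + w*(1 + w + 4*3)) = sqrt(0 + w*(1 + w + 12)) = sqrt(0 + w*(13 + w)) = sqrt(w*(13 + w)))
V(16)*(-10) = sqrt(16*(13 + 16))*(-10) = sqrt(16*29)*(-10) = sqrt(464)*(-10) = (4*sqrt(29))*(-10) = -40*sqrt(29)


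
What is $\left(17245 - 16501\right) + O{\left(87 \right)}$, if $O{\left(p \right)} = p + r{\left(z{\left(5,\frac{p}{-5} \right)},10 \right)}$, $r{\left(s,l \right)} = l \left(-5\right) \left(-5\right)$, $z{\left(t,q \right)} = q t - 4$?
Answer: $1081$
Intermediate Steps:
$z{\left(t,q \right)} = -4 + q t$
$r{\left(s,l \right)} = 25 l$ ($r{\left(s,l \right)} = - 5 l \left(-5\right) = 25 l$)
$O{\left(p \right)} = 250 + p$ ($O{\left(p \right)} = p + 25 \cdot 10 = p + 250 = 250 + p$)
$\left(17245 - 16501\right) + O{\left(87 \right)} = \left(17245 - 16501\right) + \left(250 + 87\right) = \left(17245 - 16501\right) + 337 = 744 + 337 = 1081$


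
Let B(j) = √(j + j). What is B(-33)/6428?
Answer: I*√66/6428 ≈ 0.0012639*I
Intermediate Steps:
B(j) = √2*√j (B(j) = √(2*j) = √2*√j)
B(-33)/6428 = (√2*√(-33))/6428 = (√2*(I*√33))*(1/6428) = (I*√66)*(1/6428) = I*√66/6428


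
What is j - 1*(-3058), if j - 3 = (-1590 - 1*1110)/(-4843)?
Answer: 14827123/4843 ≈ 3061.6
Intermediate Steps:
j = 17229/4843 (j = 3 + (-1590 - 1*1110)/(-4843) = 3 + (-1590 - 1110)*(-1/4843) = 3 - 2700*(-1/4843) = 3 + 2700/4843 = 17229/4843 ≈ 3.5575)
j - 1*(-3058) = 17229/4843 - 1*(-3058) = 17229/4843 + 3058 = 14827123/4843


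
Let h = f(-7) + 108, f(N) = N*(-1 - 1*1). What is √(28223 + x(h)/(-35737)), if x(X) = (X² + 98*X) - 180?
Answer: 3*√4004841853363/35737 ≈ 167.99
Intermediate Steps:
f(N) = -2*N (f(N) = N*(-1 - 1) = N*(-2) = -2*N)
h = 122 (h = -2*(-7) + 108 = 14 + 108 = 122)
x(X) = -180 + X² + 98*X
√(28223 + x(h)/(-35737)) = √(28223 + (-180 + 122² + 98*122)/(-35737)) = √(28223 + (-180 + 14884 + 11956)*(-1/35737)) = √(28223 + 26660*(-1/35737)) = √(28223 - 26660/35737) = √(1008578691/35737) = 3*√4004841853363/35737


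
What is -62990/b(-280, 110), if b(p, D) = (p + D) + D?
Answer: 6299/6 ≈ 1049.8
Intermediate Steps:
b(p, D) = p + 2*D (b(p, D) = (D + p) + D = p + 2*D)
-62990/b(-280, 110) = -62990/(-280 + 2*110) = -62990/(-280 + 220) = -62990/(-60) = -62990*(-1/60) = 6299/6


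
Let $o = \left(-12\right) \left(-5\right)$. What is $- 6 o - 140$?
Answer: $-500$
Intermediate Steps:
$o = 60$
$- 6 o - 140 = \left(-6\right) 60 - 140 = -360 - 140 = -500$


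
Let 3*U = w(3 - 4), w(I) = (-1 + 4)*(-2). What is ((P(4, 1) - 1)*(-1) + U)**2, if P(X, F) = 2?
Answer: 9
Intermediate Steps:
w(I) = -6 (w(I) = 3*(-2) = -6)
U = -2 (U = (1/3)*(-6) = -2)
((P(4, 1) - 1)*(-1) + U)**2 = ((2 - 1)*(-1) - 2)**2 = (1*(-1) - 2)**2 = (-1 - 2)**2 = (-3)**2 = 9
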